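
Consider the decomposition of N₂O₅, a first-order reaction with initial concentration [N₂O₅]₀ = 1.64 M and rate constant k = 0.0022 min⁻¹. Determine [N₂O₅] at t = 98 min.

1.322 M

Step 1: For a first-order reaction: [N₂O₅] = [N₂O₅]₀ × e^(-kt)
Step 2: [N₂O₅] = 1.64 × e^(-0.0022 × 98)
Step 3: [N₂O₅] = 1.64 × e^(-0.2156)
Step 4: [N₂O₅] = 1.64 × 0.806058 = 1.322 M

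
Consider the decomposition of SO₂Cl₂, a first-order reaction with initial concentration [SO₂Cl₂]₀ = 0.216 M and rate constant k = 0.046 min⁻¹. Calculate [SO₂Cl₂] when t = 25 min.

0.06839 M

Step 1: For a first-order reaction: [SO₂Cl₂] = [SO₂Cl₂]₀ × e^(-kt)
Step 2: [SO₂Cl₂] = 0.216 × e^(-0.046 × 25)
Step 3: [SO₂Cl₂] = 0.216 × e^(-1.15)
Step 4: [SO₂Cl₂] = 0.216 × 0.316637 = 0.06839 M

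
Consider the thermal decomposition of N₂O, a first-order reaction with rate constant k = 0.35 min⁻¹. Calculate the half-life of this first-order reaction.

1.98 min

Step 1: For a first-order reaction, t₁/₂ = ln(2)/k
Step 2: t₁/₂ = ln(2)/0.35
Step 3: t₁/₂ = 0.6931/0.35 = 1.98 min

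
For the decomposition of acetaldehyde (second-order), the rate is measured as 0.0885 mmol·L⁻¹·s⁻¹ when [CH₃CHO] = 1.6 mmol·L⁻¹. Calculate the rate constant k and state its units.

0.03457 (mmol·L⁻¹)⁻¹·s⁻¹

Step 1: rate = k[CH₃CHO]^2, so k = rate / [CH₃CHO]^2.
Step 2: k = 0.0885 / (1.6)^2 = 0.0885 / 2.56.
Step 3: k = 0.03457 (mmol·L⁻¹)⁻¹·s⁻¹.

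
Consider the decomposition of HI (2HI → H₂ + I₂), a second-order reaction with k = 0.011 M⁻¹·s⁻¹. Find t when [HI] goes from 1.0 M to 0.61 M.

58.12 s

Step 1: For second-order: t = (1/[HI] - 1/[HI]₀)/k
Step 2: t = (1/0.61 - 1/1.0)/0.011
Step 3: t = (1.639 - 1)/0.011
Step 4: t = 0.6393/0.011 = 58.12 s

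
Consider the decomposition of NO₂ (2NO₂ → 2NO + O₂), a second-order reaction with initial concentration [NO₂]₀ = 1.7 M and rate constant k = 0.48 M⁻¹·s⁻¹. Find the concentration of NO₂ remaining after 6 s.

0.2883 M

Step 1: For a second-order reaction: 1/[NO₂] = 1/[NO₂]₀ + kt
Step 2: 1/[NO₂] = 1/1.7 + 0.48 × 6
Step 3: 1/[NO₂] = 0.5882 + 2.88 = 3.468
Step 4: [NO₂] = 1/3.468 = 0.2883 M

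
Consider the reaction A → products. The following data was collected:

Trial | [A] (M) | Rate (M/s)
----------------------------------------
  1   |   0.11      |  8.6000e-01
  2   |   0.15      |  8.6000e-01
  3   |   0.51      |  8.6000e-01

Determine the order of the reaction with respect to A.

zeroth order (0)

Step 1: Compare trials - when concentration changes, rate stays constant.
Step 2: rate₂/rate₁ = 8.6000e-01/8.6000e-01 = 1
Step 3: [A]₂/[A]₁ = 0.15/0.11 = 1.364
Step 4: Since rate ratio ≈ (conc ratio)^0, the reaction is zeroth order.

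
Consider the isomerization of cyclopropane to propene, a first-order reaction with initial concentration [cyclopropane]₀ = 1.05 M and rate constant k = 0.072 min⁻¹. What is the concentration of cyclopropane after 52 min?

0.02484 M

Step 1: For a first-order reaction: [cyclopropane] = [cyclopropane]₀ × e^(-kt)
Step 2: [cyclopropane] = 1.05 × e^(-0.072 × 52)
Step 3: [cyclopropane] = 1.05 × e^(-3.744)
Step 4: [cyclopropane] = 1.05 × 0.0236593 = 0.02484 M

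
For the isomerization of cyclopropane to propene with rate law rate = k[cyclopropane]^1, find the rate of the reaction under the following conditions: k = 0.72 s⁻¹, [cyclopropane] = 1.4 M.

1.008 M/s

Step 1: Identify the rate law: rate = k[cyclopropane]^1
Step 2: Substitute values: rate = 0.72 × (1.4)^1
Step 3: Calculate: rate = 0.72 × 1.4 = 1.008 M/s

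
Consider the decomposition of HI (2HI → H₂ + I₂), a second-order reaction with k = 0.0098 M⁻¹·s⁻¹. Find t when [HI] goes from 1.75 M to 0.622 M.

105.7 s

Step 1: For second-order: t = (1/[HI] - 1/[HI]₀)/k
Step 2: t = (1/0.622 - 1/1.75)/0.0098
Step 3: t = (1.608 - 0.5714)/0.0098
Step 4: t = 1.036/0.0098 = 105.7 s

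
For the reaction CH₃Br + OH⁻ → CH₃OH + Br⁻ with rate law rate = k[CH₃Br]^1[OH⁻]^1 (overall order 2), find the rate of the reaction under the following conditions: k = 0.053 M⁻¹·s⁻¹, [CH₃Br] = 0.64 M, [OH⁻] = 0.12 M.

0.00407 M/s

Step 1: The rate law is rate = k[CH₃Br]^1[OH⁻]^1, overall order = 1+1 = 2
Step 2: Substitute values: rate = 0.053 × (0.64)^1 × (0.12)^1
Step 3: rate = 0.053 × 0.64 × 0.12 = 0.0040704 M/s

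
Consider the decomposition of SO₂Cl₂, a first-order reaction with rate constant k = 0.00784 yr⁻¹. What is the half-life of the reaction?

88.41 yr

Step 1: For a first-order reaction, t₁/₂ = ln(2)/k
Step 2: t₁/₂ = ln(2)/0.00784
Step 3: t₁/₂ = 0.6931/0.00784 = 88.41 yr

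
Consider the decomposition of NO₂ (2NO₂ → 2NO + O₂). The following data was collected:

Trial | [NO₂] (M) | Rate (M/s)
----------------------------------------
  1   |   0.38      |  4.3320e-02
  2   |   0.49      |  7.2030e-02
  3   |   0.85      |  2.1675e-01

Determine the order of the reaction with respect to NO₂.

second order (2)

Step 1: Compare trials to find order n where rate₂/rate₁ = ([NO₂]₂/[NO₂]₁)^n
Step 2: rate₂/rate₁ = 7.2030e-02/4.3320e-02 = 1.663
Step 3: [NO₂]₂/[NO₂]₁ = 0.49/0.38 = 1.289
Step 4: n = ln(1.663)/ln(1.289) = 2.00 ≈ 2
Step 5: The reaction is second order in NO₂.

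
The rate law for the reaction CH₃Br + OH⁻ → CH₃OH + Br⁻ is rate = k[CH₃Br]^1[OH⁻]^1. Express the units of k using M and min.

M⁻¹·min⁻¹

Step 1: Overall order = 1 + 1 = 2.
Step 2: rate has units M·min⁻¹; [CH₃Br]^1[OH⁻]^1 has units M^2.
Step 3: k = rate/([CH₃Br]^1[OH⁻]^1), so units of k = M^(1-2)·min⁻¹ = M⁻¹·min⁻¹.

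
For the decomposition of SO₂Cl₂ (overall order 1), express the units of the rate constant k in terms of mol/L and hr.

hr⁻¹

Step 1: For overall order n, rate = k × (concentration)^n.
Step 2: Rate has units mol/L·hr⁻¹; concentration term has units (mol/L)^1.
Step 3: k = rate / (concentration)^n, so units of k = (mol/L)^(1-1)·hr⁻¹ = hr⁻¹.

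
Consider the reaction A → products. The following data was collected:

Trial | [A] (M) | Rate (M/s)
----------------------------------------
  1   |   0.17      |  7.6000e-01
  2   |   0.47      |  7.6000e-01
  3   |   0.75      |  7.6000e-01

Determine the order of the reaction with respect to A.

zeroth order (0)

Step 1: Compare trials - when concentration changes, rate stays constant.
Step 2: rate₂/rate₁ = 7.6000e-01/7.6000e-01 = 1
Step 3: [A]₂/[A]₁ = 0.47/0.17 = 2.765
Step 4: Since rate ratio ≈ (conc ratio)^0, the reaction is zeroth order.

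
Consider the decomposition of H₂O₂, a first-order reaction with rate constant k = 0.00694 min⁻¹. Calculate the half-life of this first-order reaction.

99.88 min

Step 1: For a first-order reaction, t₁/₂ = ln(2)/k
Step 2: t₁/₂ = ln(2)/0.00694
Step 3: t₁/₂ = 0.6931/0.00694 = 99.88 min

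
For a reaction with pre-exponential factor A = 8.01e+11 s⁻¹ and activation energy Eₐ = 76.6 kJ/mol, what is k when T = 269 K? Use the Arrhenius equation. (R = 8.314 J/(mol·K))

1.07e-03 s⁻¹

Step 1: Use the Arrhenius equation: k = A × exp(-Eₐ/RT)
Step 2: Convert Eₐ to J/mol: 76.6 kJ/mol = 76600 J/mol
Step 3: Calculate the exponent: -Eₐ/(RT) = -76600/(8.314 × 269) = -34.25046
Step 4: k = 8.01e+11 × exp(-34.25046)
Step 5: k = 8.01e+11 × 1.33418e-15 = 1.0687e-03 s⁻¹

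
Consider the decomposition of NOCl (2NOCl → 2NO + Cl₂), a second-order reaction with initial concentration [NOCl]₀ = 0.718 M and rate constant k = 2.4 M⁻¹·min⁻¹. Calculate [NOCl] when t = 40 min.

0.01027 M

Step 1: For a second-order reaction: 1/[NOCl] = 1/[NOCl]₀ + kt
Step 2: 1/[NOCl] = 1/0.718 + 2.4 × 40
Step 3: 1/[NOCl] = 1.393 + 96 = 97.39
Step 4: [NOCl] = 1/97.39 = 0.01027 M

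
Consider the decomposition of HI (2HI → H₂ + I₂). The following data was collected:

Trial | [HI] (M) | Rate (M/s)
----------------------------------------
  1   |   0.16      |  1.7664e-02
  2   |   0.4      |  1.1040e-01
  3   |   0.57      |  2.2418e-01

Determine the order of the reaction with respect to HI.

second order (2)

Step 1: Compare trials to find order n where rate₂/rate₁ = ([HI]₂/[HI]₁)^n
Step 2: rate₂/rate₁ = 1.1040e-01/1.7664e-02 = 6.25
Step 3: [HI]₂/[HI]₁ = 0.4/0.16 = 2.5
Step 4: n = ln(6.25)/ln(2.5) = 2.00 ≈ 2
Step 5: The reaction is second order in HI.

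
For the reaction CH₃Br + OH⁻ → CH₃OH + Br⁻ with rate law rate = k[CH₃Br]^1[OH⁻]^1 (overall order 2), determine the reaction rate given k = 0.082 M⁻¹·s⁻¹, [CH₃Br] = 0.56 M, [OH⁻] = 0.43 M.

0.01975 M/s

Step 1: The rate law is rate = k[CH₃Br]^1[OH⁻]^1, overall order = 1+1 = 2
Step 2: Substitute values: rate = 0.082 × (0.56)^1 × (0.43)^1
Step 3: rate = 0.082 × 0.56 × 0.43 = 0.0197456 M/s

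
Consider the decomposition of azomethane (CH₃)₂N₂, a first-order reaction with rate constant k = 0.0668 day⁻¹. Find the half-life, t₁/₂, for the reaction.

10.38 day

Step 1: For a first-order reaction, t₁/₂ = ln(2)/k
Step 2: t₁/₂ = ln(2)/0.0668
Step 3: t₁/₂ = 0.6931/0.0668 = 10.38 day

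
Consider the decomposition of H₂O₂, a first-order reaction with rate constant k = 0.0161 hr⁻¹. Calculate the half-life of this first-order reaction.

43.05 hr

Step 1: For a first-order reaction, t₁/₂ = ln(2)/k
Step 2: t₁/₂ = ln(2)/0.0161
Step 3: t₁/₂ = 0.6931/0.0161 = 43.05 hr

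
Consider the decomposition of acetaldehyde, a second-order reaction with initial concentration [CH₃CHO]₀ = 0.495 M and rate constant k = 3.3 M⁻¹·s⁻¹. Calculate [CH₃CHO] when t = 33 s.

0.009015 M

Step 1: For a second-order reaction: 1/[CH₃CHO] = 1/[CH₃CHO]₀ + kt
Step 2: 1/[CH₃CHO] = 1/0.495 + 3.3 × 33
Step 3: 1/[CH₃CHO] = 2.02 + 108.9 = 110.9
Step 4: [CH₃CHO] = 1/110.9 = 0.009015 M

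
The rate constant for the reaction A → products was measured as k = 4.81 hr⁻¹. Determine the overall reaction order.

first order (1)

Step 1: The units of k for an nth-order reaction are (concentration)^(1-n)·(time)⁻¹.
Step 2: Here k has units hr⁻¹, so the concentration exponent is 0.
Step 3: 1 - n = 0 ⇒ n = 1. The reaction is first order.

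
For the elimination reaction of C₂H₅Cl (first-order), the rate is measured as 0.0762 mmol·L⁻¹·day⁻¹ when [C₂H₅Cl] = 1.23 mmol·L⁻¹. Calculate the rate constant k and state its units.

0.06195 day⁻¹

Step 1: rate = k[C₂H₅Cl]^1, so k = rate / [C₂H₅Cl]^1.
Step 2: k = 0.0762 / (1.23)^1 = 0.0762 / 1.23.
Step 3: k = 0.06195 day⁻¹.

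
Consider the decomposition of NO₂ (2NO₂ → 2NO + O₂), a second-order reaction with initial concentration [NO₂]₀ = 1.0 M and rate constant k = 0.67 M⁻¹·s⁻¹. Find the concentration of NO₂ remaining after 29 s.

0.04895 M

Step 1: For a second-order reaction: 1/[NO₂] = 1/[NO₂]₀ + kt
Step 2: 1/[NO₂] = 1/1.0 + 0.67 × 29
Step 3: 1/[NO₂] = 1 + 19.43 = 20.43
Step 4: [NO₂] = 1/20.43 = 0.04895 M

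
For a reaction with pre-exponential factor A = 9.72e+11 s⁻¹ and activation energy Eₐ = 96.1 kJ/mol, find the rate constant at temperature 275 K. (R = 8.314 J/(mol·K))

5.41e-07 s⁻¹

Step 1: Use the Arrhenius equation: k = A × exp(-Eₐ/RT)
Step 2: Convert Eₐ to J/mol: 96.1 kJ/mol = 96100 J/mol
Step 3: Calculate the exponent: -Eₐ/(RT) = -96100/(8.314 × 275) = -42.03206
Step 4: k = 9.72e+11 × exp(-42.03206)
Step 5: k = 9.72e+11 × 5.56812e-19 = 5.4122e-07 s⁻¹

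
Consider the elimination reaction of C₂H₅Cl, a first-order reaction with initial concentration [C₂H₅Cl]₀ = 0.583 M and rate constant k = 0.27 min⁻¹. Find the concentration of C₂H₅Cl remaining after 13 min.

0.01743 M

Step 1: For a first-order reaction: [C₂H₅Cl] = [C₂H₅Cl]₀ × e^(-kt)
Step 2: [C₂H₅Cl] = 0.583 × e^(-0.27 × 13)
Step 3: [C₂H₅Cl] = 0.583 × e^(-3.51)
Step 4: [C₂H₅Cl] = 0.583 × 0.0298969 = 0.01743 M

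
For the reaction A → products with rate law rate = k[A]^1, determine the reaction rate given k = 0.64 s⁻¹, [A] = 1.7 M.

1.088 M/s

Step 1: Identify the rate law: rate = k[A]^1
Step 2: Substitute values: rate = 0.64 × (1.7)^1
Step 3: Calculate: rate = 0.64 × 1.7 = 1.088 M/s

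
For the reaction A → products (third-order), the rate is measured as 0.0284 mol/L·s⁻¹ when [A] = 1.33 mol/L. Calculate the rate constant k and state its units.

0.01207 (mol/L)⁻²·s⁻¹

Step 1: rate = k[A]^3, so k = rate / [A]^3.
Step 2: k = 0.0284 / (1.33)^3 = 0.0284 / 2.353.
Step 3: k = 0.01207 (mol/L)⁻²·s⁻¹.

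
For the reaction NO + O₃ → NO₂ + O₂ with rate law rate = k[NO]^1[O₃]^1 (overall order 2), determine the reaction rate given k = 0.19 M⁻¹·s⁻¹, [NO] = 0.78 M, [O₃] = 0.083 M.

0.0123 M/s

Step 1: The rate law is rate = k[NO]^1[O₃]^1, overall order = 1+1 = 2
Step 2: Substitute values: rate = 0.19 × (0.78)^1 × (0.083)^1
Step 3: rate = 0.19 × 0.78 × 0.083 = 0.0123006 M/s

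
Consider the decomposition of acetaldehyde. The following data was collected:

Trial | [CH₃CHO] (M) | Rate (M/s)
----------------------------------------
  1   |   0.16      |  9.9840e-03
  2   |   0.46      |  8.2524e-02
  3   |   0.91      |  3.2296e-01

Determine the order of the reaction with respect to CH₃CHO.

second order (2)

Step 1: Compare trials to find order n where rate₂/rate₁ = ([CH₃CHO]₂/[CH₃CHO]₁)^n
Step 2: rate₂/rate₁ = 8.2524e-02/9.9840e-03 = 8.266
Step 3: [CH₃CHO]₂/[CH₃CHO]₁ = 0.46/0.16 = 2.875
Step 4: n = ln(8.266)/ln(2.875) = 2.00 ≈ 2
Step 5: The reaction is second order in CH₃CHO.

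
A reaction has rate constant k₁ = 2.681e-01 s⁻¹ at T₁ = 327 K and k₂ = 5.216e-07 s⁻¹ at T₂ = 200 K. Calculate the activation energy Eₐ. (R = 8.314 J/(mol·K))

56.3 kJ/mol

Step 1: Use the two-temperature Arrhenius form: ln(k₂/k₁) = -Eₐ/R × (1/T₂ - 1/T₁)
Step 2: ln(k₂/k₁) = ln(5.216e-07/2.681e-01) = ln(1.94554e-06) = -13.15
Step 3: 1/T₂ - 1/T₁ = 1/200 - 1/327 = 1.941896e-03 K⁻¹
Step 4: Eₐ = -R × ln(k₂/k₁) / (1/T₂ - 1/T₁) = -8.314 × -13.15 / 1.941896e-03
Step 5: Eₐ = 5.6300e+04 J/mol = 56.3 kJ/mol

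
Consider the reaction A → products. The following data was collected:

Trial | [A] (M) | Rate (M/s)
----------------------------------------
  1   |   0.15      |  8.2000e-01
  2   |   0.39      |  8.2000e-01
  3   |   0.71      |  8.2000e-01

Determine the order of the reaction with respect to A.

zeroth order (0)

Step 1: Compare trials - when concentration changes, rate stays constant.
Step 2: rate₂/rate₁ = 8.2000e-01/8.2000e-01 = 1
Step 3: [A]₂/[A]₁ = 0.39/0.15 = 2.6
Step 4: Since rate ratio ≈ (conc ratio)^0, the reaction is zeroth order.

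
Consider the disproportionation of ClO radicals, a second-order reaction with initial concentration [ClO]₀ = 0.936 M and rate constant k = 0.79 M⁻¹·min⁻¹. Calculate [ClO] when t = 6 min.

0.1722 M

Step 1: For a second-order reaction: 1/[ClO] = 1/[ClO]₀ + kt
Step 2: 1/[ClO] = 1/0.936 + 0.79 × 6
Step 3: 1/[ClO] = 1.068 + 4.74 = 5.808
Step 4: [ClO] = 1/5.808 = 0.1722 M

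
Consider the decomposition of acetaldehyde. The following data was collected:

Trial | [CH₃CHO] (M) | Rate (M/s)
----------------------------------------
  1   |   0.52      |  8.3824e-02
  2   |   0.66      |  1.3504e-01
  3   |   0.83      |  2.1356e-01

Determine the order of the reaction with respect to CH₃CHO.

second order (2)

Step 1: Compare trials to find order n where rate₂/rate₁ = ([CH₃CHO]₂/[CH₃CHO]₁)^n
Step 2: rate₂/rate₁ = 1.3504e-01/8.3824e-02 = 1.611
Step 3: [CH₃CHO]₂/[CH₃CHO]₁ = 0.66/0.52 = 1.269
Step 4: n = ln(1.611)/ln(1.269) = 2.00 ≈ 2
Step 5: The reaction is second order in CH₃CHO.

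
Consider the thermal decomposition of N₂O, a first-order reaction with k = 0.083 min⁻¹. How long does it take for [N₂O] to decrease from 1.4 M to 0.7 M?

8.351 min

Step 1: For first-order: t = ln([N₂O]₀/[N₂O])/k
Step 2: t = ln(1.4/0.7)/0.083
Step 3: t = ln(2)/0.083
Step 4: t = 0.6931/0.083 = 8.351 min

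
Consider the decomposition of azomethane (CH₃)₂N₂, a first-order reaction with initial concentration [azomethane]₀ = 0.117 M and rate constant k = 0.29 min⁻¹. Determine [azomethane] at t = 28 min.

3.481e-05 M

Step 1: For a first-order reaction: [azomethane] = [azomethane]₀ × e^(-kt)
Step 2: [azomethane] = 0.117 × e^(-0.29 × 28)
Step 3: [azomethane] = 0.117 × e^(-8.12)
Step 4: [azomethane] = 0.117 × 0.000297529 = 3.481e-05 M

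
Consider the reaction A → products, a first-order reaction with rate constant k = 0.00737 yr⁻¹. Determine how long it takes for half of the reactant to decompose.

94.05 yr

Step 1: For a first-order reaction, t₁/₂ = ln(2)/k
Step 2: t₁/₂ = ln(2)/0.00737
Step 3: t₁/₂ = 0.6931/0.00737 = 94.05 yr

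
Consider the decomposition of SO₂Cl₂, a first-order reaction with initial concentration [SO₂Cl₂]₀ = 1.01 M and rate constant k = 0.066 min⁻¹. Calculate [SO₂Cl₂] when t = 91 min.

0.002489 M

Step 1: For a first-order reaction: [SO₂Cl₂] = [SO₂Cl₂]₀ × e^(-kt)
Step 2: [SO₂Cl₂] = 1.01 × e^(-0.066 × 91)
Step 3: [SO₂Cl₂] = 1.01 × e^(-6.006)
Step 4: [SO₂Cl₂] = 1.01 × 0.00246392 = 0.002489 M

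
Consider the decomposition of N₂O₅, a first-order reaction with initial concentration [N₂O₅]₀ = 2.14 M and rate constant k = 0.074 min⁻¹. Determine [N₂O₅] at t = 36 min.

0.1491 M

Step 1: For a first-order reaction: [N₂O₅] = [N₂O₅]₀ × e^(-kt)
Step 2: [N₂O₅] = 2.14 × e^(-0.074 × 36)
Step 3: [N₂O₅] = 2.14 × e^(-2.664)
Step 4: [N₂O₅] = 2.14 × 0.069669 = 0.1491 M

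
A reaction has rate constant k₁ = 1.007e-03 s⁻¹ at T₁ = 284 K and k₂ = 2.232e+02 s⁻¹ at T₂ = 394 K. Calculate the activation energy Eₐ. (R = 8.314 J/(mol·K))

104.1 kJ/mol

Step 1: Use the two-temperature Arrhenius form: ln(k₂/k₁) = -Eₐ/R × (1/T₂ - 1/T₁)
Step 2: ln(k₂/k₁) = ln(2.232e+02/1.007e-03) = ln(221648) = 12.3088
Step 3: 1/T₂ - 1/T₁ = 1/394 - 1/284 = -9.830557e-04 K⁻¹
Step 4: Eₐ = -R × ln(k₂/k₁) / (1/T₂ - 1/T₁) = -8.314 × 12.3088 / -9.830557e-04
Step 5: Eₐ = 1.0410e+05 J/mol = 104.1 kJ/mol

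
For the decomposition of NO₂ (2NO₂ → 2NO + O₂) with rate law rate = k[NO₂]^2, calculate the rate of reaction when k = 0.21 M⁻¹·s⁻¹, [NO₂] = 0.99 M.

0.2058 M/s

Step 1: Identify the rate law: rate = k[NO₂]^2
Step 2: Substitute values: rate = 0.21 × (0.99)^2
Step 3: Calculate: rate = 0.21 × 0.9801 = 0.205821 M/s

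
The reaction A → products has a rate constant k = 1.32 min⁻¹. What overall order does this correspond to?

first order (1)

Step 1: The units of k for an nth-order reaction are (concentration)^(1-n)·(time)⁻¹.
Step 2: Here k has units min⁻¹, so the concentration exponent is 0.
Step 3: 1 - n = 0 ⇒ n = 1. The reaction is first order.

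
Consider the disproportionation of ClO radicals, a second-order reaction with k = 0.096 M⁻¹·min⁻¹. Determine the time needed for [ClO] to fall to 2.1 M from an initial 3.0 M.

1.488 min

Step 1: For second-order: t = (1/[ClO] - 1/[ClO]₀)/k
Step 2: t = (1/2.1 - 1/3.0)/0.096
Step 3: t = (0.4762 - 0.3333)/0.096
Step 4: t = 0.1429/0.096 = 1.488 min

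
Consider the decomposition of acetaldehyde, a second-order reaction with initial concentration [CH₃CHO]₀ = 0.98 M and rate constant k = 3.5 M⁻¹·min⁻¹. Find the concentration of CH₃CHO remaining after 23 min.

0.01227 M

Step 1: For a second-order reaction: 1/[CH₃CHO] = 1/[CH₃CHO]₀ + kt
Step 2: 1/[CH₃CHO] = 1/0.98 + 3.5 × 23
Step 3: 1/[CH₃CHO] = 1.02 + 80.5 = 81.52
Step 4: [CH₃CHO] = 1/81.52 = 0.01227 M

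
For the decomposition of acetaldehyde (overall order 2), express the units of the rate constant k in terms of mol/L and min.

(mol/L)⁻¹·min⁻¹

Step 1: For overall order n, rate = k × (concentration)^n.
Step 2: Rate has units mol/L·min⁻¹; concentration term has units (mol/L)^2.
Step 3: k = rate / (concentration)^n, so units of k = (mol/L)^(1-2)·min⁻¹ = (mol/L)⁻¹·min⁻¹.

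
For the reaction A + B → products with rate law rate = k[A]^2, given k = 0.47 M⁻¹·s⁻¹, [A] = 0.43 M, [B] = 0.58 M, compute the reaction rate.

0.0869 M/s

Step 1: The rate law is rate = k[A]^2
Step 2: Note that the rate does not depend on [B] (zero order in B).
Step 3: rate = 0.47 × (0.43)^2 = 0.086903 M/s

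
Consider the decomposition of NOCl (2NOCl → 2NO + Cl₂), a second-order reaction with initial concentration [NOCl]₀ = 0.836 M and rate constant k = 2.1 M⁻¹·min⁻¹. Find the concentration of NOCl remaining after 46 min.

0.01023 M

Step 1: For a second-order reaction: 1/[NOCl] = 1/[NOCl]₀ + kt
Step 2: 1/[NOCl] = 1/0.836 + 2.1 × 46
Step 3: 1/[NOCl] = 1.196 + 96.6 = 97.8
Step 4: [NOCl] = 1/97.8 = 0.01023 M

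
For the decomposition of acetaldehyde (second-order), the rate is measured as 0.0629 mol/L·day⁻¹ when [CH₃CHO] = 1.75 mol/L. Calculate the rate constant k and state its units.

0.02054 (mol/L)⁻¹·day⁻¹

Step 1: rate = k[CH₃CHO]^2, so k = rate / [CH₃CHO]^2.
Step 2: k = 0.0629 / (1.75)^2 = 0.0629 / 3.062.
Step 3: k = 0.02054 (mol/L)⁻¹·day⁻¹.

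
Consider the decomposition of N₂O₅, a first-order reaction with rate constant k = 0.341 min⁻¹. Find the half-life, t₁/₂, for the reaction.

2.033 min

Step 1: For a first-order reaction, t₁/₂ = ln(2)/k
Step 2: t₁/₂ = ln(2)/0.341
Step 3: t₁/₂ = 0.6931/0.341 = 2.033 min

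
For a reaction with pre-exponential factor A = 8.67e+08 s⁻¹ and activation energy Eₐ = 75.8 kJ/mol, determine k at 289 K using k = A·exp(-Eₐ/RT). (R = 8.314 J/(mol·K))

1.73e-05 s⁻¹

Step 1: Use the Arrhenius equation: k = A × exp(-Eₐ/RT)
Step 2: Convert Eₐ to J/mol: 75.8 kJ/mol = 75800 J/mol
Step 3: Calculate the exponent: -Eₐ/(RT) = -75800/(8.314 × 289) = -31.54724
Step 4: k = 8.67e+08 × exp(-31.54724)
Step 5: k = 8.67e+08 × 1.99163e-14 = 1.7267e-05 s⁻¹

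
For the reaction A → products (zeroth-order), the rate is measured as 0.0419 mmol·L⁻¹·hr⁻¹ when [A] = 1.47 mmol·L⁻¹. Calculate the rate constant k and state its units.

0.0419 mmol·L⁻¹·hr⁻¹

Step 1: For a zeroth-order reaction, rate = k (independent of concentration).
Step 2: k = rate = 0.0419 mmol·L⁻¹·hr⁻¹.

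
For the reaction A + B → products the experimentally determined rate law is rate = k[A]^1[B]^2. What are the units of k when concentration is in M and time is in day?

M⁻²·day⁻¹

Step 1: Overall order = 1 + 2 = 3.
Step 2: rate has units M·day⁻¹; [A]^1[B]^2 has units M^3.
Step 3: k = rate/([A]^1[B]^2), so units of k = M^(1-3)·day⁻¹ = M⁻²·day⁻¹.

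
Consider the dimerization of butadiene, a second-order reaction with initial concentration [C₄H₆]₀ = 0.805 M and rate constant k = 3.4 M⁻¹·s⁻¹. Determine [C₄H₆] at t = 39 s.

0.007471 M

Step 1: For a second-order reaction: 1/[C₄H₆] = 1/[C₄H₆]₀ + kt
Step 2: 1/[C₄H₆] = 1/0.805 + 3.4 × 39
Step 3: 1/[C₄H₆] = 1.242 + 132.6 = 133.8
Step 4: [C₄H₆] = 1/133.8 = 0.007471 M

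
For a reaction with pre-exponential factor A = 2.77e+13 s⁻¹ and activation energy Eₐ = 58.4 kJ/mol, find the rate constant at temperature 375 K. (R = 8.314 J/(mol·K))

2.03e+05 s⁻¹

Step 1: Use the Arrhenius equation: k = A × exp(-Eₐ/RT)
Step 2: Convert Eₐ to J/mol: 58.4 kJ/mol = 58400 J/mol
Step 3: Calculate the exponent: -Eₐ/(RT) = -58400/(8.314 × 375) = -18.73146
Step 4: k = 2.77e+13 × exp(-18.73146)
Step 5: k = 2.77e+13 × 7.32876e-09 = 2.0301e+05 s⁻¹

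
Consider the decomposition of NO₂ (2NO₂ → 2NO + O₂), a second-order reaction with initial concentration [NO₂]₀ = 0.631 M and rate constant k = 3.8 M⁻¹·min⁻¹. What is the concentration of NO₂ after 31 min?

0.008376 M

Step 1: For a second-order reaction: 1/[NO₂] = 1/[NO₂]₀ + kt
Step 2: 1/[NO₂] = 1/0.631 + 3.8 × 31
Step 3: 1/[NO₂] = 1.585 + 117.8 = 119.4
Step 4: [NO₂] = 1/119.4 = 0.008376 M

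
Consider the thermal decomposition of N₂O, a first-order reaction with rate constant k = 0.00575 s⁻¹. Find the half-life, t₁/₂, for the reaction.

120.5 s

Step 1: For a first-order reaction, t₁/₂ = ln(2)/k
Step 2: t₁/₂ = ln(2)/0.00575
Step 3: t₁/₂ = 0.6931/0.00575 = 120.5 s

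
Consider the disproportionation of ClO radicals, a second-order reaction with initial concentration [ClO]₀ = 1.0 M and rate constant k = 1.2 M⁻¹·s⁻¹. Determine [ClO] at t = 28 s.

0.0289 M

Step 1: For a second-order reaction: 1/[ClO] = 1/[ClO]₀ + kt
Step 2: 1/[ClO] = 1/1.0 + 1.2 × 28
Step 3: 1/[ClO] = 1 + 33.6 = 34.6
Step 4: [ClO] = 1/34.6 = 0.0289 M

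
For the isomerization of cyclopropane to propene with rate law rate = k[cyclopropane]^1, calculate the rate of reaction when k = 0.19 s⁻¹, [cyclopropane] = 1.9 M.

0.361 M/s

Step 1: Identify the rate law: rate = k[cyclopropane]^1
Step 2: Substitute values: rate = 0.19 × (1.9)^1
Step 3: Calculate: rate = 0.19 × 1.9 = 0.361 M/s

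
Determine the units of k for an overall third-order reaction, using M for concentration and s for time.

M⁻²·s⁻¹

Step 1: For overall order n, rate = k × (concentration)^n.
Step 2: Rate has units M·s⁻¹; concentration term has units M^3.
Step 3: k = rate / (concentration)^n, so units of k = M^(1-3)·s⁻¹ = M⁻²·s⁻¹.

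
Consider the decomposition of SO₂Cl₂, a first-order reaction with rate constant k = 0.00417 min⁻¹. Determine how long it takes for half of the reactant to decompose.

166.2 min

Step 1: For a first-order reaction, t₁/₂ = ln(2)/k
Step 2: t₁/₂ = ln(2)/0.00417
Step 3: t₁/₂ = 0.6931/0.00417 = 166.2 min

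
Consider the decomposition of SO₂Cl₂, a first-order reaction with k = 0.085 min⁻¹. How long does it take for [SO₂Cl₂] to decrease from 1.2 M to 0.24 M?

18.93 min

Step 1: For first-order: t = ln([SO₂Cl₂]₀/[SO₂Cl₂])/k
Step 2: t = ln(1.2/0.24)/0.085
Step 3: t = ln(5)/0.085
Step 4: t = 1.609/0.085 = 18.93 min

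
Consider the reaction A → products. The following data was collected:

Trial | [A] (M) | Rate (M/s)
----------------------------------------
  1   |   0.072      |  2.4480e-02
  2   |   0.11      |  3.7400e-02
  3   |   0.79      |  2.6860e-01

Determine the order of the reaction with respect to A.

first order (1)

Step 1: Compare trials to find order n where rate₂/rate₁ = ([A]₂/[A]₁)^n
Step 2: rate₂/rate₁ = 3.7400e-02/2.4480e-02 = 1.528
Step 3: [A]₂/[A]₁ = 0.11/0.072 = 1.528
Step 4: n = ln(1.528)/ln(1.528) = 1.00 ≈ 1
Step 5: The reaction is first order in A.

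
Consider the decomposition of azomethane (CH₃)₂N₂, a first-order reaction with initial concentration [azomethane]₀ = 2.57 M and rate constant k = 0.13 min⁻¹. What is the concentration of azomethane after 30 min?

0.05202 M

Step 1: For a first-order reaction: [azomethane] = [azomethane]₀ × e^(-kt)
Step 2: [azomethane] = 2.57 × e^(-0.13 × 30)
Step 3: [azomethane] = 2.57 × e^(-3.9)
Step 4: [azomethane] = 2.57 × 0.0202419 = 0.05202 M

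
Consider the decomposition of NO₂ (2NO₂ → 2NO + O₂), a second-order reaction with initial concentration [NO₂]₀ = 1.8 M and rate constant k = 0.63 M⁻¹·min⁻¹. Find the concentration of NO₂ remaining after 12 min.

0.1232 M

Step 1: For a second-order reaction: 1/[NO₂] = 1/[NO₂]₀ + kt
Step 2: 1/[NO₂] = 1/1.8 + 0.63 × 12
Step 3: 1/[NO₂] = 0.5556 + 7.56 = 8.116
Step 4: [NO₂] = 1/8.116 = 0.1232 M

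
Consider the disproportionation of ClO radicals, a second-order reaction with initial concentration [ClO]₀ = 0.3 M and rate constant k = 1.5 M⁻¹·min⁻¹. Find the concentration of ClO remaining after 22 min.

0.02752 M

Step 1: For a second-order reaction: 1/[ClO] = 1/[ClO]₀ + kt
Step 2: 1/[ClO] = 1/0.3 + 1.5 × 22
Step 3: 1/[ClO] = 3.333 + 33 = 36.33
Step 4: [ClO] = 1/36.33 = 0.02752 M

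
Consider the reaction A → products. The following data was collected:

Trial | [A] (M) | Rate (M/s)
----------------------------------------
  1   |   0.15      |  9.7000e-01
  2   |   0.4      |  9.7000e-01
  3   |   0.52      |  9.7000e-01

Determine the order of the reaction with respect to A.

zeroth order (0)

Step 1: Compare trials - when concentration changes, rate stays constant.
Step 2: rate₂/rate₁ = 9.7000e-01/9.7000e-01 = 1
Step 3: [A]₂/[A]₁ = 0.4/0.15 = 2.667
Step 4: Since rate ratio ≈ (conc ratio)^0, the reaction is zeroth order.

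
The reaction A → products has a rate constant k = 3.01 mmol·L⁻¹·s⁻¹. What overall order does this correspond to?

zeroth order (0)

Step 1: The units of k for an nth-order reaction are (concentration)^(1-n)·(time)⁻¹.
Step 2: Here k has units mmol·L⁻¹·s⁻¹, so the concentration exponent is 1.
Step 3: 1 - n = 1 ⇒ n = 0. The reaction is zeroth order.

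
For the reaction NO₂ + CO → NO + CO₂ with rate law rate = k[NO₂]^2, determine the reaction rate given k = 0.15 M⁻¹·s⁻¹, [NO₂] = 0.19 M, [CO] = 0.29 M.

0.005415 M/s

Step 1: The rate law is rate = k[NO₂]^2
Step 2: Note that the rate does not depend on [CO] (zero order in CO).
Step 3: rate = 0.15 × (0.19)^2 = 0.005415 M/s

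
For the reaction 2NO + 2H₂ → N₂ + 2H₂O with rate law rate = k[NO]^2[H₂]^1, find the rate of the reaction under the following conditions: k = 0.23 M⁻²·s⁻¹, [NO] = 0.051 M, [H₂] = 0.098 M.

5.863e-05 M/s

Step 1: The rate law is rate = k[NO]^2[H₂]^1
Step 2: Substitute: rate = 0.23 × (0.051)^2 × (0.098)^1
Step 3: rate = 0.23 × 0.002601 × 0.098 = 5.86265e-05 M/s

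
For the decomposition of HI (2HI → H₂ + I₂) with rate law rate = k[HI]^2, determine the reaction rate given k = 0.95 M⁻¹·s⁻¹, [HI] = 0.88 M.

0.7357 M/s

Step 1: Identify the rate law: rate = k[HI]^2
Step 2: Substitute values: rate = 0.95 × (0.88)^2
Step 3: Calculate: rate = 0.95 × 0.7744 = 0.73568 M/s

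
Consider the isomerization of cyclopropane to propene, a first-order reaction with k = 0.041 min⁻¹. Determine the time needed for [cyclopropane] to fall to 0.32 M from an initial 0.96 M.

26.8 min

Step 1: For first-order: t = ln([cyclopropane]₀/[cyclopropane])/k
Step 2: t = ln(0.96/0.32)/0.041
Step 3: t = ln(3)/0.041
Step 4: t = 1.099/0.041 = 26.8 min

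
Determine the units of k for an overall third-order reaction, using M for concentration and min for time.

M⁻²·min⁻¹

Step 1: For overall order n, rate = k × (concentration)^n.
Step 2: Rate has units M·min⁻¹; concentration term has units M^3.
Step 3: k = rate / (concentration)^n, so units of k = M^(1-3)·min⁻¹ = M⁻²·min⁻¹.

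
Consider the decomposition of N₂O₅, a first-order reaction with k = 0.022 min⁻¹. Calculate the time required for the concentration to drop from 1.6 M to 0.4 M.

63.01 min

Step 1: For first-order: t = ln([N₂O₅]₀/[N₂O₅])/k
Step 2: t = ln(1.6/0.4)/0.022
Step 3: t = ln(4)/0.022
Step 4: t = 1.386/0.022 = 63.01 min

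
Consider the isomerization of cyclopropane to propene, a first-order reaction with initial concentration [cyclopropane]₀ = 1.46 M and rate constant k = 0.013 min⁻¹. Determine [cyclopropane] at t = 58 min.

0.6869 M

Step 1: For a first-order reaction: [cyclopropane] = [cyclopropane]₀ × e^(-kt)
Step 2: [cyclopropane] = 1.46 × e^(-0.013 × 58)
Step 3: [cyclopropane] = 1.46 × e^(-0.754)
Step 4: [cyclopropane] = 1.46 × 0.470481 = 0.6869 M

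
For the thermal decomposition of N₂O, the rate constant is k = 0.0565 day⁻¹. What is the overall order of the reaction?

first order (1)

Step 1: The units of k for an nth-order reaction are (concentration)^(1-n)·(time)⁻¹.
Step 2: Here k has units day⁻¹, so the concentration exponent is 0.
Step 3: 1 - n = 0 ⇒ n = 1. The reaction is first order.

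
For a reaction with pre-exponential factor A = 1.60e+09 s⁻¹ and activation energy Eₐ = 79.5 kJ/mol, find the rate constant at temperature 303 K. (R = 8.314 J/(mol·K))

3.15e-05 s⁻¹

Step 1: Use the Arrhenius equation: k = A × exp(-Eₐ/RT)
Step 2: Convert Eₐ to J/mol: 79.5 kJ/mol = 79500 J/mol
Step 3: Calculate the exponent: -Eₐ/(RT) = -79500/(8.314 × 303) = -31.55836
Step 4: k = 1.60e+09 × exp(-31.55836)
Step 5: k = 1.60e+09 × 1.96960e-14 = 3.1514e-05 s⁻¹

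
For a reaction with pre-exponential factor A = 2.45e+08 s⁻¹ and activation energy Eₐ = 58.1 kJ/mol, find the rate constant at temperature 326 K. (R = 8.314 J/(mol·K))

1.20e-01 s⁻¹

Step 1: Use the Arrhenius equation: k = A × exp(-Eₐ/RT)
Step 2: Convert Eₐ to J/mol: 58.1 kJ/mol = 58100 J/mol
Step 3: Calculate the exponent: -Eₐ/(RT) = -58100/(8.314 × 326) = -21.43624
Step 4: k = 2.45e+08 × exp(-21.43624)
Step 5: k = 2.45e+08 × 4.90184e-10 = 1.2010e-01 s⁻¹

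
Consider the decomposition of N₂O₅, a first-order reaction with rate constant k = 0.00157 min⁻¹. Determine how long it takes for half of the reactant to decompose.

441.5 min

Step 1: For a first-order reaction, t₁/₂ = ln(2)/k
Step 2: t₁/₂ = ln(2)/0.00157
Step 3: t₁/₂ = 0.6931/0.00157 = 441.5 min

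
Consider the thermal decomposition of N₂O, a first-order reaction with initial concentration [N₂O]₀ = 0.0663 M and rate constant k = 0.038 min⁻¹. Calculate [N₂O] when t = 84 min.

0.002724 M

Step 1: For a first-order reaction: [N₂O] = [N₂O]₀ × e^(-kt)
Step 2: [N₂O] = 0.0663 × e^(-0.038 × 84)
Step 3: [N₂O] = 0.0663 × e^(-3.192)
Step 4: [N₂O] = 0.0663 × 0.0410896 = 0.002724 M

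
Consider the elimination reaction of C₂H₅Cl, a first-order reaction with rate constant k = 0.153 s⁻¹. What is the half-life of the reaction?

4.53 s

Step 1: For a first-order reaction, t₁/₂ = ln(2)/k
Step 2: t₁/₂ = ln(2)/0.153
Step 3: t₁/₂ = 0.6931/0.153 = 4.53 s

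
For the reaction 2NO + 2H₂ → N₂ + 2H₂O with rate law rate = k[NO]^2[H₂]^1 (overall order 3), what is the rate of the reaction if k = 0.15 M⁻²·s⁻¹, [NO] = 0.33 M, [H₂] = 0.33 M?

0.005391 M/s

Step 1: The rate law is rate = k[NO]^2[H₂]^1, overall order = 2+1 = 3
Step 2: Substitute values: rate = 0.15 × (0.33)^2 × (0.33)^1
Step 3: rate = 0.15 × 0.1089 × 0.33 = 0.00539055 M/s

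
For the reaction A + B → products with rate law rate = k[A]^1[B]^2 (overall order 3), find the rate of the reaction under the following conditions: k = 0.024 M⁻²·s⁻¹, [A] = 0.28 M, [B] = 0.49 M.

0.001613 M/s

Step 1: The rate law is rate = k[A]^1[B]^2, overall order = 1+2 = 3
Step 2: Substitute values: rate = 0.024 × (0.28)^1 × (0.49)^2
Step 3: rate = 0.024 × 0.28 × 0.2401 = 0.00161347 M/s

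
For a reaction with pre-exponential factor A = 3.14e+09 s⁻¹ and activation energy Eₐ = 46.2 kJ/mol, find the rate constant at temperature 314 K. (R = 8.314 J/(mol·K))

6.47e+01 s⁻¹

Step 1: Use the Arrhenius equation: k = A × exp(-Eₐ/RT)
Step 2: Convert Eₐ to J/mol: 46.2 kJ/mol = 46200 J/mol
Step 3: Calculate the exponent: -Eₐ/(RT) = -46200/(8.314 × 314) = -17.69711
Step 4: k = 3.14e+09 × exp(-17.69711)
Step 5: k = 3.14e+09 × 2.06178e-08 = 6.4740e+01 s⁻¹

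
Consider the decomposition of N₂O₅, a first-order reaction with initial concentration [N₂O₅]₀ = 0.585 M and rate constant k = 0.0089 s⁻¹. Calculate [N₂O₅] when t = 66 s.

0.3251 M

Step 1: For a first-order reaction: [N₂O₅] = [N₂O₅]₀ × e^(-kt)
Step 2: [N₂O₅] = 0.585 × e^(-0.0089 × 66)
Step 3: [N₂O₅] = 0.585 × e^(-0.5874)
Step 4: [N₂O₅] = 0.585 × 0.55577 = 0.3251 M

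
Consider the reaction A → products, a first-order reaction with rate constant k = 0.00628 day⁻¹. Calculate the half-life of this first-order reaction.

110.4 day

Step 1: For a first-order reaction, t₁/₂ = ln(2)/k
Step 2: t₁/₂ = ln(2)/0.00628
Step 3: t₁/₂ = 0.6931/0.00628 = 110.4 day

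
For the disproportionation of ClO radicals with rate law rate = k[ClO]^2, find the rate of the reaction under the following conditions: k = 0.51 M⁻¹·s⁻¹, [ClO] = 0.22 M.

0.02468 M/s

Step 1: Identify the rate law: rate = k[ClO]^2
Step 2: Substitute values: rate = 0.51 × (0.22)^2
Step 3: Calculate: rate = 0.51 × 0.0484 = 0.024684 M/s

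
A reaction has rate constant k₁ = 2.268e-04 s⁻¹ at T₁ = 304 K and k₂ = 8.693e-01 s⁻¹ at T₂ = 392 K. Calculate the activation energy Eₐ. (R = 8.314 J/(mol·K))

92.9 kJ/mol

Step 1: Use the two-temperature Arrhenius form: ln(k₂/k₁) = -Eₐ/R × (1/T₂ - 1/T₁)
Step 2: ln(k₂/k₁) = ln(8.693e-01/2.268e-04) = ln(3832.89) = 8.25137
Step 3: 1/T₂ - 1/T₁ = 1/392 - 1/304 = -7.384533e-04 K⁻¹
Step 4: Eₐ = -R × ln(k₂/k₁) / (1/T₂ - 1/T₁) = -8.314 × 8.25137 / -7.384533e-04
Step 5: Eₐ = 9.2899e+04 J/mol = 92.9 kJ/mol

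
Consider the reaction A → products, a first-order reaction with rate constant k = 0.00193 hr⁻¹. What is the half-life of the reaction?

359.1 hr

Step 1: For a first-order reaction, t₁/₂ = ln(2)/k
Step 2: t₁/₂ = ln(2)/0.00193
Step 3: t₁/₂ = 0.6931/0.00193 = 359.1 hr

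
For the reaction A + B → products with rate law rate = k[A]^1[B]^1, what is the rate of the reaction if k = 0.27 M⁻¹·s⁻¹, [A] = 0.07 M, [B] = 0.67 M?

0.01266 M/s

Step 1: The rate law is rate = k[A]^1[B]^1
Step 2: Substitute: rate = 0.27 × (0.07)^1 × (0.67)^1
Step 3: rate = 0.27 × 0.07 × 0.67 = 0.012663 M/s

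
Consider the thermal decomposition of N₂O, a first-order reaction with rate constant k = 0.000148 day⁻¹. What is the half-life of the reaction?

4683 day

Step 1: For a first-order reaction, t₁/₂ = ln(2)/k
Step 2: t₁/₂ = ln(2)/0.000148
Step 3: t₁/₂ = 0.6931/0.000148 = 4683 day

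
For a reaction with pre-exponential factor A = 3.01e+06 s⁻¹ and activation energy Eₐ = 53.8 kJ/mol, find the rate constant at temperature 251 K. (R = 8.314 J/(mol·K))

1.91e-05 s⁻¹

Step 1: Use the Arrhenius equation: k = A × exp(-Eₐ/RT)
Step 2: Convert Eₐ to J/mol: 53.8 kJ/mol = 53800 J/mol
Step 3: Calculate the exponent: -Eₐ/(RT) = -53800/(8.314 × 251) = -25.78093
Step 4: k = 3.01e+06 × exp(-25.78093)
Step 5: k = 3.01e+06 × 6.36040e-12 = 1.9145e-05 s⁻¹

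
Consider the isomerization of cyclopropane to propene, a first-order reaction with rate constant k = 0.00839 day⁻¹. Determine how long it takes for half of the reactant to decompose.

82.62 day

Step 1: For a first-order reaction, t₁/₂ = ln(2)/k
Step 2: t₁/₂ = ln(2)/0.00839
Step 3: t₁/₂ = 0.6931/0.00839 = 82.62 day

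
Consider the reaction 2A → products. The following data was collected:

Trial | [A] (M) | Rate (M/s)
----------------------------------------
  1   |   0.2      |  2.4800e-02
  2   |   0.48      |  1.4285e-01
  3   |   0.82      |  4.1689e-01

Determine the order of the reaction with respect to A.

second order (2)

Step 1: Compare trials to find order n where rate₂/rate₁ = ([A]₂/[A]₁)^n
Step 2: rate₂/rate₁ = 1.4285e-01/2.4800e-02 = 5.76
Step 3: [A]₂/[A]₁ = 0.48/0.2 = 2.4
Step 4: n = ln(5.76)/ln(2.4) = 2.00 ≈ 2
Step 5: The reaction is second order in A.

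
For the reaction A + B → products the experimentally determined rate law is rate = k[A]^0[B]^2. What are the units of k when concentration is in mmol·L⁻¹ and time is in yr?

(mmol·L⁻¹)⁻¹·yr⁻¹

Step 1: Overall order = 0 + 2 = 2.
Step 2: rate has units mmol·L⁻¹·yr⁻¹; [A]^0[B]^2 has units (mmol·L⁻¹)^2.
Step 3: k = rate/([A]^0[B]^2), so units of k = (mmol·L⁻¹)^(1-2)·yr⁻¹ = (mmol·L⁻¹)⁻¹·yr⁻¹.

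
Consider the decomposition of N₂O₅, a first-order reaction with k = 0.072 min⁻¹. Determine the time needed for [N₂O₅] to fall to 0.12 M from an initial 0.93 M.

28.44 min

Step 1: For first-order: t = ln([N₂O₅]₀/[N₂O₅])/k
Step 2: t = ln(0.93/0.12)/0.072
Step 3: t = ln(7.75)/0.072
Step 4: t = 2.048/0.072 = 28.44 min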